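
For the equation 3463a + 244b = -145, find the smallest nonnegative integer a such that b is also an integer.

gcd(3463, 244) = 1.
1 divides -145, so solutions exist.
By Bézout, 3463*(-109) + 244*(1547) = 1.
Scale by -145/1 = -145: (a₀, b₀) = (15805, -224315).
General solution: a = 15805 + 244t, b = -224315 - 3463t for integer t.
a ≥ 0: smallest is 15805 mod 244 = 189 (at t = -64), with b = -2683.

189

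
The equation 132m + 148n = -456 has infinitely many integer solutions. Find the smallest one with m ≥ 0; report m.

gcd(148, 132) = 4  (148 = 1*132 + 16, 132 = 8*16 + 4, 16 = 4*4).
4 divides -456, so solutions exist.
Back-substituting, 132*(9) + 148*(-8) = 4.
Scale by -456/4 = -114: (m₀, n₀) = (-1026, 912).
General solution: m = -1026 + 37t, n = 912 - 33t for integer t.
m ≥ 0: smallest is -1026 mod 37 = 10 (at t = 28), with n = -12.

10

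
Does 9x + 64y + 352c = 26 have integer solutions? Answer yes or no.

gcd(64, 9):
  64 = 7×9 + 1
  9 = 9×1
so gcd(64, 9) = 1.
gcd(1, 352) = 1.
1 divides 26, so integer solutions exist.

yes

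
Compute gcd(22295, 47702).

1

gcd(47702, 22295):
  47702 = 2·22295 + 3112
  22295 = 7·3112 + 511
  3112 = 6·511 + 46
  511 = 11·46 + 5
  46 = 9·5 + 1
  5 = 5·1
so gcd(47702, 22295) = 1.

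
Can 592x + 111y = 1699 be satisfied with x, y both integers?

gcd(592, 111) = 37  (592 = 5*111 + 37, 111 = 3*37).
37 does not divide 1699 (remainder 34), so no integer solutions.

no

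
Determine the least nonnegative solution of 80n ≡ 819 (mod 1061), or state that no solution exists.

554

gcd(1061, 80) = 1  (1061 = 13×80 + 21, 80 = 3×21 + 17, 21 = 1×17 + 4, 17 = 4×4 + 1, 4 = 4×1).
1 divides 819, so solutions exist.
Back-substituting, 80×(252) + 1061×(-19) = 1.
So 80×(252) ≡ 1 (mod 1061); multiply by 819: n ≡ 206388 (mod 1061).
Smallest nonnegative: n = 206388 mod 1061 = 554.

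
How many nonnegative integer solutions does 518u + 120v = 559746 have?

18

gcd(518, 120):
  518 = 4·120 + 38
  120 = 3·38 + 6
  38 = 6·6 + 2
  6 = 3·2
so gcd(518, 120) = 2.
Back-substitute for Bézout coefficients:
  2 = 38 - 6·6
  ... = 518·(19) + 120·(-82)
Scale by 279873: one solution is (5317587, -22949586). Reduce u mod 60: (27, 4548).
General: u = 27 + 60t, v = 4548 - 259t.
u ≥ 0 ⇒ t ≥ 0; v ≥ 0 ⇒ t ≤ 17. So t ∈ [0, 17]: 18 solutions.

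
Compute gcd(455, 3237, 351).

13

gcd(3237, 455) = 13.
gcd(13, 351) = 13.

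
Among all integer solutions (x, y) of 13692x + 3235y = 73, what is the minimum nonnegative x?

469

gcd(13692, 3235) = 1  (13692 = 4·3235 + 752, 3235 = 4·752 + 227, 752 = 3·227 + 71, 227 = 3·71 + 14, 71 = 5·14 + 1, 14 = 14·1).
1 divides 73, so solutions exist.
Back-substituting, 13692·(228) + 3235·(-965) = 1.
Scale by 73/1 = 73: (x₀, y₀) = (16644, -70445).
General solution: x = 16644 + 3235t, y = -70445 - 13692t for integer t.
x ≥ 0: smallest is 16644 mod 3235 = 469 (at t = -5), with y = -1985.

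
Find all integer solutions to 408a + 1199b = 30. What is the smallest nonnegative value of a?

gcd(1199, 408) = 1.
1 divides 30, so solutions exist.
By Bézout, 408×(144) + 1199×(-49) = 1.
Scale by 30/1 = 30: (a₀, b₀) = (4320, -1470).
General solution: a = 4320 + 1199t, b = -1470 - 408t for integer t.
a ≥ 0: smallest is 4320 mod 1199 = 723 (at t = -3), with b = -246.

723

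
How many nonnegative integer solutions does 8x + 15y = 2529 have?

gcd(15, 8):
  15 = 1*8 + 7
  8 = 1*7 + 1
  7 = 7*1
so gcd(15, 8) = 1.
Back-substitute for Bézout coefficients:
  1 = 8 - 1*7
  ... = 8*(2) + 15*(-1)
Scale by 2529: one solution is (5058, -2529). Reduce x mod 15: (3, 167).
General: x = 3 + 15t, y = 167 - 8t.
x ≥ 0 ⇒ t ≥ 0; y ≥ 0 ⇒ t ≤ 20. So t ∈ [0, 20]: 21 solutions.

21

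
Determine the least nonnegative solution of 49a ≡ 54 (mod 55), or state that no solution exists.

46

gcd(55, 49) = 1.
1 divides 54, so solutions exist.
By Bézout, 49×(9) + 55×(-8) = 1.
So 49×(9) ≡ 1 (mod 55); multiply by 54: a ≡ 486 (mod 55).
Smallest nonnegative: a = 486 mod 55 = 46.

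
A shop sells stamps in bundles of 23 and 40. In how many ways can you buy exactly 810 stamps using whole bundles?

1

Need nonnegative integers with 23j + 40k = 810.
gcd(23, 40) = 1, and 23·(7) + 40·(-4) = 1.
So (j₀, k₀) = (5670, -3240); general j = 5670 + 40t, k = -3240 - 23t.
j ≥ 0 ⇒ t ≥ -141; k ≥ 0 ⇒ t ≤ -141. That's 1 value of t.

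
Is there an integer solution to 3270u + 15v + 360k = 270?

yes

gcd(3270, 15) = 15  (3270 = 218·15).
gcd(15, 360) = 15.
15 divides 270, so integer solutions exist.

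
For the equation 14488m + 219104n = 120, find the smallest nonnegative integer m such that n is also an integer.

21369

gcd(219104, 14488) = 8.
8 divides 120, so solutions exist.
By Bézout, 14488*(-4053) + 219104*(268) = 8.
Scale by 120/8 = 15: (m₀, n₀) = (-60795, 4020).
General solution: m = -60795 + 27388t, n = 4020 - 1811t for integer t.
m ≥ 0: smallest is -60795 mod 27388 = 21369 (at t = 3), with n = -1413.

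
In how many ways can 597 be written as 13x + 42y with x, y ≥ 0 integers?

1

gcd(42, 13):
  42 = 3*13 + 3
  13 = 4*3 + 1
  3 = 3*1
so gcd(42, 13) = 1.
Back-substitute for Bézout coefficients:
  1 = 13 - 4*3
  ... = 13*(13) + 42*(-4)
Scale by 597: one solution is (7761, -2388). Reduce x mod 42: (33, 4).
General: x = 33 + 42t, y = 4 - 13t.
x ≥ 0 ⇒ t ≥ 0; y ≥ 0 ⇒ t ≤ 0. So t ∈ [0, 0]: 1 solution.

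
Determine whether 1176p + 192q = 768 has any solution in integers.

gcd(1176, 192) = 24  (1176 = 6×192 + 24, 192 = 8×24).
24 divides 768, so integer solutions exist.

yes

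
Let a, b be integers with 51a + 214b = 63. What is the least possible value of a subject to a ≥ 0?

39

gcd(214, 51) = 1  (214 = 4×51 + 10, 51 = 5×10 + 1, 10 = 10×1).
1 divides 63, so solutions exist.
Back-substituting, 51×(21) + 214×(-5) = 1.
Scale by 63/1 = 63: (a₀, b₀) = (1323, -315).
General solution: a = 1323 + 214t, b = -315 - 51t for integer t.
a ≥ 0: smallest is 1323 mod 214 = 39 (at t = -6), with b = -9.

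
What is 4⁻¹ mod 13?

gcd(13, 4) = 1.
By Bézout, 4·(-3) + 13·(1) = 1.
So 4·-3 ≡ 1 (mod 13), and -3 mod 13 = 10.

10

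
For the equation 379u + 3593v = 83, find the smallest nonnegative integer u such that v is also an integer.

gcd(3593, 379):
  3593 = 9·379 + 182
  379 = 2·182 + 15
  182 = 12·15 + 2
  15 = 7·2 + 1
  2 = 2·1
so gcd(3593, 379) = 1.
1 divides 83, so solutions exist.
Back-substitute for Bézout coefficients:
  1 = 15 - 7·2
  ... = 379·(1678) + 3593·(-177)
Scale by 83/1 = 83: (u₀, v₀) = (139274, -14691).
General solution: u = 139274 + 3593t, v = -14691 - 379t for integer t.
u ≥ 0: smallest is 139274 mod 3593 = 2740 (at t = -38), with v = -289.

2740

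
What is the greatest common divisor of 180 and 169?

gcd(180, 169) = 1  (180 = 1×169 + 11, 169 = 15×11 + 4, 11 = 2×4 + 3, 4 = 1×3 + 1, 3 = 3×1).

1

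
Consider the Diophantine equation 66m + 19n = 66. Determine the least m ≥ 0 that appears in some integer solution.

gcd(66, 19) = 1  (66 = 3×19 + 9, 19 = 2×9 + 1, 9 = 9×1).
1 divides 66, so solutions exist.
Back-substituting, 66×(-2) + 19×(7) = 1.
Scale by 66/1 = 66: (m₀, n₀) = (-132, 462).
General solution: m = -132 + 19t, n = 462 - 66t for integer t.
m ≥ 0: smallest is -132 mod 19 = 1 (at t = 7), with n = 0.

1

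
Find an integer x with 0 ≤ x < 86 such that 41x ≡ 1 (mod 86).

gcd(86, 41):
  86 = 2×41 + 4
  41 = 10×4 + 1
  4 = 4×1
so gcd(86, 41) = 1.
Back-substitute for Bézout coefficients:
  1 = 41 - 10×4
  ... = 41×(21) + 86×(-10)
So 41×21 ≡ 1 (mod 86), and 21 mod 86 = 21.

21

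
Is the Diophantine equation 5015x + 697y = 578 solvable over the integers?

gcd(5015, 697) = 17  (5015 = 7×697 + 136, 697 = 5×136 + 17, 136 = 8×17).
17 divides 578, so integer solutions exist.

yes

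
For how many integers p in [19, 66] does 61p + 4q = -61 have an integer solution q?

gcd(61, 4):
  61 = 15*4 + 1
  4 = 4*1
so gcd(61, 4) = 1.
Back-substitute for Bézout coefficients:
  1 = 61 - 15*4
  ... = 61*(1) + 4*(-15)
Scale by -61: particular solution (-61, 915); reduce p mod 4: (3, -61).
General solution: p = 3 + 4t, q = -61 - 61t for integer t.
19 ≤ 3 + 4t ≤ 66 gives t ∈ [4, 15], which is 12 values.

12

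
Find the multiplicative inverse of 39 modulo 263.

gcd(263, 39) = 1  (263 = 6×39 + 29, 39 = 1×29 + 10, 29 = 2×10 + 9, 10 = 1×9 + 1, 9 = 9×1).
Back-substituting, 39×(27) + 263×(-4) = 1.
So 39×27 ≡ 1 (mod 263), and 27 mod 263 = 27.

27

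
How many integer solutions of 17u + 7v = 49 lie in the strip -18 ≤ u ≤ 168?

gcd(17, 7):
  17 = 2×7 + 3
  7 = 2×3 + 1
  3 = 3×1
so gcd(17, 7) = 1.
Back-substitute for Bézout coefficients:
  1 = 7 - 2×3
  ... = 17×(-2) + 7×(5)
Scale by 49: particular solution (-98, 245); reduce u mod 7: (0, 7).
General solution: u = 0 + 7t, v = 7 - 17t for integer t.
-18 ≤ 0 + 7t ≤ 168 gives t ∈ [-2, 24], which is 27 values.

27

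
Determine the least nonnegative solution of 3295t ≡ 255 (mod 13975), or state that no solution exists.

gcd(13975, 3295) = 5.
5 divides 255, so solutions exist.
By Bézout, 3295×(-1336) + 13975×(315) = 5.
So 3295×(-1336) ≡ 5 (mod 13975); multiply by 51: t ≡ -68136 (mod 2795).
Smallest nonnegative: t = -68136 mod 2795 = 1739.

1739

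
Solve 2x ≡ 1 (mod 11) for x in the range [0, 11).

gcd(11, 2) = 1.
By Bézout, 2*(-5) + 11*(1) = 1.
So 2*-5 ≡ 1 (mod 11), and -5 mod 11 = 6.

6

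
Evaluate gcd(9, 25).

1

gcd(25, 9) = 1  (25 = 2·9 + 7, 9 = 1·7 + 2, 7 = 3·2 + 1, 2 = 2·1).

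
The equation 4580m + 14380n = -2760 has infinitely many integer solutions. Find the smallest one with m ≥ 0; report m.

687

gcd(14380, 4580):
  14380 = 3×4580 + 640
  4580 = 7×640 + 100
  640 = 6×100 + 40
  100 = 2×40 + 20
  40 = 2×20
so gcd(14380, 4580) = 20.
20 divides -2760, so solutions exist.
Back-substitute for Bézout coefficients:
  20 = 100 - 2×40
  ... = 4580×(292) + 14380×(-93)
Scale by -2760/20 = -138: (m₀, n₀) = (-40296, 12834).
General solution: m = -40296 + 719t, n = 12834 - 229t for integer t.
m ≥ 0: smallest is -40296 mod 719 = 687 (at t = 57), with n = -219.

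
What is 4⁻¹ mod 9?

7

gcd(9, 4):
  9 = 2×4 + 1
  4 = 4×1
so gcd(9, 4) = 1.
Back-substitute for Bézout coefficients:
  1 = 9 - 2×4
  ... = 4×(-2) + 9×(1)
So 4×-2 ≡ 1 (mod 9), and -2 mod 9 = 7.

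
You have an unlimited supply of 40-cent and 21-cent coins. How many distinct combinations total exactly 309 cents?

Need nonnegative integers with 40j + 21k = 309.
gcd(40, 21) = 1, and 40·(10) + 21·(-19) = 1.
So (j₀, k₀) = (3090, -5871); general j = 3090 + 21t, k = -5871 - 40t.
j ≥ 0 ⇒ t ≥ -147; k ≥ 0 ⇒ t ≤ -147. That's 1 value of t.

1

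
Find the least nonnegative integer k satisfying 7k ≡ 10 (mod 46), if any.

8

gcd(46, 7) = 1  (46 = 6×7 + 4, 7 = 1×4 + 3, 4 = 1×3 + 1, 3 = 3×1).
1 divides 10, so solutions exist.
Back-substituting, 7×(-13) + 46×(2) = 1.
So 7×(-13) ≡ 1 (mod 46); multiply by 10: k ≡ -130 (mod 46).
Smallest nonnegative: k = -130 mod 46 = 8.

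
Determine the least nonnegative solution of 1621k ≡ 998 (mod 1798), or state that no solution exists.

228

gcd(1798, 1621) = 1  (1798 = 1×1621 + 177, 1621 = 9×177 + 28, 177 = 6×28 + 9, 28 = 3×9 + 1, 9 = 9×1).
1 divides 998, so solutions exist.
Back-substituting, 1621×(193) + 1798×(-174) = 1.
So 1621×(193) ≡ 1 (mod 1798); multiply by 998: k ≡ 192614 (mod 1798).
Smallest nonnegative: k = 192614 mod 1798 = 228.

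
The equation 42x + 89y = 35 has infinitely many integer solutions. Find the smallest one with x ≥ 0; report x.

75

gcd(89, 42) = 1.
1 divides 35, so solutions exist.
By Bézout, 42·(-36) + 89·(17) = 1.
Scale by 35/1 = 35: (x₀, y₀) = (-1260, 595).
General solution: x = -1260 + 89t, y = 595 - 42t for integer t.
x ≥ 0: smallest is -1260 mod 89 = 75 (at t = 15), with y = -35.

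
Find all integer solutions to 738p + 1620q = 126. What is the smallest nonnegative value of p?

gcd(1620, 738) = 18  (1620 = 2×738 + 144, 738 = 5×144 + 18, 144 = 8×18).
18 divides 126, so solutions exist.
Back-substituting, 738×(11) + 1620×(-5) = 18.
Scale by 126/18 = 7: (p₀, q₀) = (77, -35).
General solution: p = 77 + 90t, q = -35 - 41t for integer t.
p ≥ 0: smallest is 77 mod 90 = 77 (at t = 0), with q = -35.

77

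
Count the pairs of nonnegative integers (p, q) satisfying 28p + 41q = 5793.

gcd(41, 28) = 1.
By Bézout, 28×(-19) + 41×(13) = 1.
One solution: (18, 129).
General: p = 18 + 41t, q = 129 - 28t.
p ≥ 0 ⇒ t ≥ 0; q ≥ 0 ⇒ t ≤ 4. So t ∈ [0, 4]: 5 solutions.

5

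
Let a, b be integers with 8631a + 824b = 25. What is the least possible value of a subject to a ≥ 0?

gcd(8631, 824) = 1  (8631 = 10·824 + 391, 824 = 2·391 + 42, 391 = 9·42 + 13, 42 = 3·13 + 3, 13 = 4·3 + 1, 3 = 3·1).
1 divides 25, so solutions exist.
Back-substituting, 8631·(255) + 824·(-2671) = 1.
Scale by 25/1 = 25: (a₀, b₀) = (6375, -66775).
General solution: a = 6375 + 824t, b = -66775 - 8631t for integer t.
a ≥ 0: smallest is 6375 mod 824 = 607 (at t = -7), with b = -6358.

607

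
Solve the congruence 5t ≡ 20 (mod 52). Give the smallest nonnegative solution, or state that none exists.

gcd(52, 5) = 1  (52 = 10·5 + 2, 5 = 2·2 + 1, 2 = 2·1).
1 divides 20, so solutions exist.
Back-substituting, 5·(21) + 52·(-2) = 1.
So 5·(21) ≡ 1 (mod 52); multiply by 20: t ≡ 420 (mod 52).
Smallest nonnegative: t = 420 mod 52 = 4.

4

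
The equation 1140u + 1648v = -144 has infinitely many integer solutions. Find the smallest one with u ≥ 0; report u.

156

gcd(1648, 1140):
  1648 = 1×1140 + 508
  1140 = 2×508 + 124
  508 = 4×124 + 12
  124 = 10×12 + 4
  12 = 3×4
so gcd(1648, 1140) = 4.
4 divides -144, so solutions exist.
Back-substitute for Bézout coefficients:
  4 = 124 - 10×12
  ... = 1140×(133) + 1648×(-92)
Scale by -144/4 = -36: (u₀, v₀) = (-4788, 3312).
General solution: u = -4788 + 412t, v = 3312 - 285t for integer t.
u ≥ 0: smallest is -4788 mod 412 = 156 (at t = 12), with v = -108.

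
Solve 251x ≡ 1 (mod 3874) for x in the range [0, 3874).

gcd(3874, 251) = 1.
By Bézout, 251×(-1173) + 3874×(76) = 1.
So 251×-1173 ≡ 1 (mod 3874), and -1173 mod 3874 = 2701.

2701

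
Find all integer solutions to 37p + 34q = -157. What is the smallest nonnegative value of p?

27

gcd(37, 34):
  37 = 1·34 + 3
  34 = 11·3 + 1
  3 = 3·1
so gcd(37, 34) = 1.
1 divides -157, so solutions exist.
Back-substitute for Bézout coefficients:
  1 = 34 - 11·3
  ... = 37·(-11) + 34·(12)
Scale by -157/1 = -157: (p₀, q₀) = (1727, -1884).
General solution: p = 1727 + 34t, q = -1884 - 37t for integer t.
p ≥ 0: smallest is 1727 mod 34 = 27 (at t = -50), with q = -34.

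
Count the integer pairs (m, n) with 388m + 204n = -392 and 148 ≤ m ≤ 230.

gcd(388, 204) = 4  (388 = 1×204 + 184, 204 = 1×184 + 20, 184 = 9×20 + 4, 20 = 5×4).
Back-substituting, 388×(10) + 204×(-19) = 4.
Scale by -98: particular solution (-980, 1862); reduce m mod 51: (40, -78).
General solution: m = 40 + 51t, n = -78 - 97t for integer t.
148 ≤ 40 + 51t ≤ 230 gives t ∈ [3, 3], which is 1 value.

1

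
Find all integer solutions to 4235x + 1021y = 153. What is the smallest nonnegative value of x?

gcd(4235, 1021):
  4235 = 4*1021 + 151
  1021 = 6*151 + 115
  151 = 1*115 + 36
  115 = 3*36 + 7
  36 = 5*7 + 1
  7 = 7*1
so gcd(4235, 1021) = 1.
1 divides 153, so solutions exist.
Back-substitute for Bézout coefficients:
  1 = 36 - 5*7
  ... = 4235*(142) + 1021*(-589)
Scale by 153/1 = 153: (x₀, y₀) = (21726, -90117).
General solution: x = 21726 + 1021t, y = -90117 - 4235t for integer t.
x ≥ 0: smallest is 21726 mod 1021 = 285 (at t = -21), with y = -1182.

285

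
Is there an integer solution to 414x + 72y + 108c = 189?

no

gcd(414, 72):
  414 = 5*72 + 54
  72 = 1*54 + 18
  54 = 3*18
so gcd(414, 72) = 18.
gcd(18, 108) = 18.
18 does not divide 189 (remainder 9), so no integer solutions.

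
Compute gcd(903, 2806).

gcd(2806, 903) = 1  (2806 = 3*903 + 97, 903 = 9*97 + 30, 97 = 3*30 + 7, 30 = 4*7 + 2, 7 = 3*2 + 1, 2 = 2*1).

1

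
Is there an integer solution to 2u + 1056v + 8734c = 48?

gcd(1056, 2):
  1056 = 528*2
so gcd(1056, 2) = 2.
gcd(2, 8734) = 2.
2 divides 48, so integer solutions exist.

yes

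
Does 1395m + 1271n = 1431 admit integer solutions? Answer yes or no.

no

gcd(1395, 1271) = 31  (1395 = 1×1271 + 124, 1271 = 10×124 + 31, 124 = 4×31).
31 does not divide 1431 (remainder 5), so no integer solutions.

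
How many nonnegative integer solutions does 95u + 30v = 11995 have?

gcd(95, 30) = 5.
By Bézout, 95×(1) + 30×(-3) = 5.
One solution: (5, 384).
General: u = 5 + 6t, v = 384 - 19t.
u ≥ 0 ⇒ t ≥ 0; v ≥ 0 ⇒ t ≤ 20. So t ∈ [0, 20]: 21 solutions.

21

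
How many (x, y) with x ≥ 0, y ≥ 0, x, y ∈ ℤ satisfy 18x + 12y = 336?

10

gcd(18, 12):
  18 = 1*12 + 6
  12 = 2*6
so gcd(18, 12) = 6.
Back-substitute for Bézout coefficients:
  6 = 18 - 1*12
  ... = 18*(1) + 12*(-1)
Scale by 56: one solution is (56, -56). Reduce x mod 2: (0, 28).
General: x = 0 + 2t, y = 28 - 3t.
x ≥ 0 ⇒ t ≥ 0; y ≥ 0 ⇒ t ≤ 9. So t ∈ [0, 9]: 10 solutions.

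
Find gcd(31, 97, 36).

1

gcd(97, 31):
  97 = 3·31 + 4
  31 = 7·4 + 3
  4 = 1·3 + 1
  3 = 3·1
so gcd(97, 31) = 1.
gcd(1, 36) = 1.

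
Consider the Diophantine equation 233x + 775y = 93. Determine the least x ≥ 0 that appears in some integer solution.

gcd(775, 233) = 1.
1 divides 93, so solutions exist.
By Bézout, 233*(-153) + 775*(46) = 1.
Scale by 93/1 = 93: (x₀, y₀) = (-14229, 4278).
General solution: x = -14229 + 775t, y = 4278 - 233t for integer t.
x ≥ 0: smallest is -14229 mod 775 = 496 (at t = 19), with y = -149.

496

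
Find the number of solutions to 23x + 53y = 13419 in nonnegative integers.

gcd(53, 23) = 1  (53 = 2*23 + 7, 23 = 3*7 + 2, 7 = 3*2 + 1, 2 = 2*1).
Back-substituting, 23*(-23) + 53*(10) = 1.
Scale by 13419: one solution is (-308637, 134190). Reduce x mod 53: (35, 238).
General: x = 35 + 53t, y = 238 - 23t.
x ≥ 0 ⇒ t ≥ 0; y ≥ 0 ⇒ t ≤ 10. So t ∈ [0, 10]: 11 solutions.

11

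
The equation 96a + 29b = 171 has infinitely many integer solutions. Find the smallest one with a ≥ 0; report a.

gcd(96, 29) = 1.
1 divides 171, so solutions exist.
By Bézout, 96·(13) + 29·(-43) = 1.
Scale by 171/1 = 171: (a₀, b₀) = (2223, -7353).
General solution: a = 2223 + 29t, b = -7353 - 96t for integer t.
a ≥ 0: smallest is 2223 mod 29 = 19 (at t = -76), with b = -57.

19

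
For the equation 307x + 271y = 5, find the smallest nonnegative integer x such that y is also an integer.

gcd(307, 271):
  307 = 1·271 + 36
  271 = 7·36 + 19
  36 = 1·19 + 17
  19 = 1·17 + 2
  17 = 8·2 + 1
  2 = 2·1
so gcd(307, 271) = 1.
1 divides 5, so solutions exist.
Back-substitute for Bézout coefficients:
  1 = 17 - 8·2
  ... = 307·(128) + 271·(-145)
Scale by 5/1 = 5: (x₀, y₀) = (640, -725).
General solution: x = 640 + 271t, y = -725 - 307t for integer t.
x ≥ 0: smallest is 640 mod 271 = 98 (at t = -2), with y = -111.

98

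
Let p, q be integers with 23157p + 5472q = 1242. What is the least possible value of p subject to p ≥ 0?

402

gcd(23157, 5472):
  23157 = 4*5472 + 1269
  5472 = 4*1269 + 396
  1269 = 3*396 + 81
  396 = 4*81 + 72
  81 = 1*72 + 9
  72 = 8*9
so gcd(23157, 5472) = 9.
9 divides 1242, so solutions exist.
Back-substitute for Bézout coefficients:
  9 = 81 - 1*72
  ... = 23157*(69) + 5472*(-292)
Scale by 1242/9 = 138: (p₀, q₀) = (9522, -40296).
General solution: p = 9522 + 608t, q = -40296 - 2573t for integer t.
p ≥ 0: smallest is 9522 mod 608 = 402 (at t = -15), with q = -1701.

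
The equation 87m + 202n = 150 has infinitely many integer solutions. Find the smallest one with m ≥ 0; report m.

gcd(202, 87) = 1.
1 divides 150, so solutions exist.
By Bézout, 87·(-65) + 202·(28) = 1.
Scale by 150/1 = 150: (m₀, n₀) = (-9750, 4200).
General solution: m = -9750 + 202t, n = 4200 - 87t for integer t.
m ≥ 0: smallest is -9750 mod 202 = 148 (at t = 49), with n = -63.

148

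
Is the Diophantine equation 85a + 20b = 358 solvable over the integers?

no

gcd(85, 20) = 5  (85 = 4*20 + 5, 20 = 4*5).
5 does not divide 358 (remainder 3), so no integer solutions.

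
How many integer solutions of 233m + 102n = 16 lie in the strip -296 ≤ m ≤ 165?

gcd(233, 102):
  233 = 2·102 + 29
  102 = 3·29 + 15
  29 = 1·15 + 14
  15 = 1·14 + 1
  14 = 14·1
so gcd(233, 102) = 1.
Back-substitute for Bézout coefficients:
  1 = 15 - 1·14
  ... = 233·(-7) + 102·(16)
Scale by 16: particular solution (-112, 256); reduce m mod 102: (92, -210).
General solution: m = 92 + 102t, n = -210 - 233t for integer t.
-296 ≤ 92 + 102t ≤ 165 gives t ∈ [-3, 0], which is 4 values.

4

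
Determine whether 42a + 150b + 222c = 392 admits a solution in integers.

gcd(150, 42):
  150 = 3×42 + 24
  42 = 1×24 + 18
  24 = 1×18 + 6
  18 = 3×6
so gcd(150, 42) = 6.
gcd(6, 222) = 6.
6 does not divide 392 (remainder 2), so no integer solutions.

no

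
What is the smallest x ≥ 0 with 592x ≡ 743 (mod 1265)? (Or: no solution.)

gcd(1265, 592) = 1.
1 divides 743, so solutions exist.
By Bézout, 592×(203) + 1265×(-95) = 1.
So 592×(203) ≡ 1 (mod 1265); multiply by 743: x ≡ 150829 (mod 1265).
Smallest nonnegative: x = 150829 mod 1265 = 294.

294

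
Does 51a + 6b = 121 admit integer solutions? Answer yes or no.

no

gcd(51, 6) = 3  (51 = 8*6 + 3, 6 = 2*3).
3 does not divide 121 (remainder 1), so no integer solutions.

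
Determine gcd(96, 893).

gcd(893, 96) = 1  (893 = 9*96 + 29, 96 = 3*29 + 9, 29 = 3*9 + 2, 9 = 4*2 + 1, 2 = 2*1).

1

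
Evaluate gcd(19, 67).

1

gcd(67, 19) = 1  (67 = 3*19 + 10, 19 = 1*10 + 9, 10 = 1*9 + 1, 9 = 9*1).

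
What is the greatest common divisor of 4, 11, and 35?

gcd(11, 4) = 1.
gcd(1, 35) = 1.

1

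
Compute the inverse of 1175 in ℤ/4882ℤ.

3353

gcd(4882, 1175) = 1  (4882 = 4×1175 + 182, 1175 = 6×182 + 83, 182 = 2×83 + 16, 83 = 5×16 + 3, 16 = 5×3 + 1, 3 = 3×1).
Back-substituting, 1175×(-1529) + 4882×(368) = 1.
So 1175×-1529 ≡ 1 (mod 4882), and -1529 mod 4882 = 3353.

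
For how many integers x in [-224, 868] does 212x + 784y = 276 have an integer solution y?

gcd(784, 212) = 4.
By Bézout, 212·(37) + 784·(-10) = 4.
Particular solution: (5, -1).
General solution: x = 5 + 196t, y = -1 - 53t for integer t.
-224 ≤ 5 + 196t ≤ 868 gives t ∈ [-1, 4], which is 6 values.

6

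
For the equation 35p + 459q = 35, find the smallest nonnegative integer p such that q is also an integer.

gcd(459, 35) = 1.
1 divides 35, so solutions exist.
By Bézout, 35*(-118) + 459*(9) = 1.
Scale by 35/1 = 35: (p₀, q₀) = (-4130, 315).
General solution: p = -4130 + 459t, q = 315 - 35t for integer t.
p ≥ 0: smallest is -4130 mod 459 = 1 (at t = 9), with q = 0.

1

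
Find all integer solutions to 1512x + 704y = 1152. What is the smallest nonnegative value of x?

gcd(1512, 704):
  1512 = 2·704 + 104
  704 = 6·104 + 80
  104 = 1·80 + 24
  80 = 3·24 + 8
  24 = 3·8
so gcd(1512, 704) = 8.
8 divides 1152, so solutions exist.
Back-substitute for Bézout coefficients:
  8 = 80 - 3·24
  ... = 1512·(-27) + 704·(58)
Scale by 1152/8 = 144: (x₀, y₀) = (-3888, 8352).
General solution: x = -3888 + 88t, y = 8352 - 189t for integer t.
x ≥ 0: smallest is -3888 mod 88 = 72 (at t = 45), with y = -153.

72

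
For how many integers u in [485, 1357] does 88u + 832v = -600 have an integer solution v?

gcd(832, 88) = 8.
By Bézout, 88×(19) + 832×(-2) = 8.
Particular solution: (31, -4).
General solution: u = 31 + 104t, v = -4 - 11t for integer t.
485 ≤ 31 + 104t ≤ 1357 gives t ∈ [5, 12], which is 8 values.

8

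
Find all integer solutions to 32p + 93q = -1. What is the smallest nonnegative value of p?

61

gcd(93, 32) = 1  (93 = 2*32 + 29, 32 = 1*29 + 3, 29 = 9*3 + 2, 3 = 1*2 + 1, 2 = 2*1).
1 divides -1, so solutions exist.
Back-substituting, 32*(32) + 93*(-11) = 1.
Scale by -1/1 = -1: (p₀, q₀) = (-32, 11).
General solution: p = -32 + 93t, q = 11 - 32t for integer t.
p ≥ 0: smallest is -32 mod 93 = 61 (at t = 1), with q = -21.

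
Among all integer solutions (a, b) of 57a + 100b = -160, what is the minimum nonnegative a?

gcd(100, 57):
  100 = 1·57 + 43
  57 = 1·43 + 14
  43 = 3·14 + 1
  14 = 14·1
so gcd(100, 57) = 1.
1 divides -160, so solutions exist.
Back-substitute for Bézout coefficients:
  1 = 43 - 3·14
  ... = 57·(-7) + 100·(4)
Scale by -160/1 = -160: (a₀, b₀) = (1120, -640).
General solution: a = 1120 + 100t, b = -640 - 57t for integer t.
a ≥ 0: smallest is 1120 mod 100 = 20 (at t = -11), with b = -13.

20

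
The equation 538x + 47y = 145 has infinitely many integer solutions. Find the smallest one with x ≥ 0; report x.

gcd(538, 47):
  538 = 11*47 + 21
  47 = 2*21 + 5
  21 = 4*5 + 1
  5 = 5*1
so gcd(538, 47) = 1.
1 divides 145, so solutions exist.
Back-substitute for Bézout coefficients:
  1 = 21 - 4*5
  ... = 538*(9) + 47*(-103)
Scale by 145/1 = 145: (x₀, y₀) = (1305, -14935).
General solution: x = 1305 + 47t, y = -14935 - 538t for integer t.
x ≥ 0: smallest is 1305 mod 47 = 36 (at t = -27), with y = -409.

36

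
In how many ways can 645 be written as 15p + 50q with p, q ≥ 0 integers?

gcd(50, 15) = 5.
By Bézout, 15·(-3) + 50·(1) = 5.
One solution: (3, 12).
General: p = 3 + 10t, q = 12 - 3t.
p ≥ 0 ⇒ t ≥ 0; q ≥ 0 ⇒ t ≤ 4. So t ∈ [0, 4]: 5 solutions.

5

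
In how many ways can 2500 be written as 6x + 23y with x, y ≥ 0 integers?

18

gcd(23, 6) = 1  (23 = 3*6 + 5, 6 = 1*5 + 1, 5 = 5*1).
Back-substituting, 6*(4) + 23*(-1) = 1.
Scale by 2500: one solution is (10000, -2500). Reduce x mod 23: (18, 104).
General: x = 18 + 23t, y = 104 - 6t.
x ≥ 0 ⇒ t ≥ 0; y ≥ 0 ⇒ t ≤ 17. So t ∈ [0, 17]: 18 solutions.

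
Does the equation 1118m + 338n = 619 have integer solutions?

gcd(1118, 338) = 26  (1118 = 3·338 + 104, 338 = 3·104 + 26, 104 = 4·26).
26 does not divide 619 (remainder 21), so no integer solutions.

no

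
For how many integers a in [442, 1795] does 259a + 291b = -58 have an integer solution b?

5

gcd(291, 259) = 1.
By Bézout, 259·(100) + 291·(-89) = 1.
Particular solution: (20, -18).
General solution: a = 20 + 291t, b = -18 - 259t for integer t.
442 ≤ 20 + 291t ≤ 1795 gives t ∈ [2, 6], which is 5 values.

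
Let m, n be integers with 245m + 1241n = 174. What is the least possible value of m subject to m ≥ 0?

gcd(1241, 245) = 1  (1241 = 5×245 + 16, 245 = 15×16 + 5, 16 = 3×5 + 1, 5 = 5×1).
1 divides 174, so solutions exist.
Back-substituting, 245×(-233) + 1241×(46) = 1.
Scale by 174/1 = 174: (m₀, n₀) = (-40542, 8004).
General solution: m = -40542 + 1241t, n = 8004 - 245t for integer t.
m ≥ 0: smallest is -40542 mod 1241 = 411 (at t = 33), with n = -81.

411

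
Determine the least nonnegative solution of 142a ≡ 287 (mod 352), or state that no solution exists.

no solution

gcd(352, 142) = 2  (352 = 2·142 + 68, 142 = 2·68 + 6, 68 = 11·6 + 2, 6 = 3·2).
2 does not divide 287, so the congruence has no solution.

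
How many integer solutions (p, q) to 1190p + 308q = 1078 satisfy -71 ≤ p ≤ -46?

1

gcd(1190, 308) = 14  (1190 = 3×308 + 266, 308 = 1×266 + 42, 266 = 6×42 + 14, 42 = 3×14).
Back-substituting, 1190×(7) + 308×(-27) = 14.
Scale by 77: particular solution (539, -2079); reduce p mod 22: (11, -39).
General solution: p = 11 + 22t, q = -39 - 85t for integer t.
-71 ≤ 11 + 22t ≤ -46 gives t ∈ [-3, -3], which is 1 value.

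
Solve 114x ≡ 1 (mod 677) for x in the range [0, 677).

gcd(677, 114) = 1  (677 = 5*114 + 107, 114 = 1*107 + 7, 107 = 15*7 + 2, 7 = 3*2 + 1, 2 = 2*1).
Back-substituting, 114*(291) + 677*(-49) = 1.
So 114*291 ≡ 1 (mod 677), and 291 mod 677 = 291.

291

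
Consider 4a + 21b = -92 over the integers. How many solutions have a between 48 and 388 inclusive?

gcd(21, 4) = 1.
By Bézout, 4×(-5) + 21×(1) = 1.
Particular solution: (19, -8).
General solution: a = 19 + 21t, b = -8 - 4t for integer t.
48 ≤ 19 + 21t ≤ 388 gives t ∈ [2, 17], which is 16 values.

16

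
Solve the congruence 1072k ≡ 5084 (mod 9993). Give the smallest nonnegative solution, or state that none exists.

gcd(9993, 1072):
  9993 = 9*1072 + 345
  1072 = 3*345 + 37
  345 = 9*37 + 12
  37 = 3*12 + 1
  12 = 12*1
so gcd(9993, 1072) = 1.
1 divides 5084, so solutions exist.
Back-substitute for Bézout coefficients:
  1 = 37 - 3*12
  ... = 1072*(811) + 9993*(-87)
So 1072*(811) ≡ 1 (mod 9993); multiply by 5084: k ≡ 4123124 (mod 9993).
Smallest nonnegative: k = 4123124 mod 9993 = 6008.

6008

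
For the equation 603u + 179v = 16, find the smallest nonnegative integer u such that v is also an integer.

125

gcd(603, 179) = 1  (603 = 3·179 + 66, 179 = 2·66 + 47, 66 = 1·47 + 19, 47 = 2·19 + 9, 19 = 2·9 + 1, 9 = 9·1).
1 divides 16, so solutions exist.
Back-substituting, 603·(19) + 179·(-64) = 1.
Scale by 16/1 = 16: (u₀, v₀) = (304, -1024).
General solution: u = 304 + 179t, v = -1024 - 603t for integer t.
u ≥ 0: smallest is 304 mod 179 = 125 (at t = -1), with v = -421.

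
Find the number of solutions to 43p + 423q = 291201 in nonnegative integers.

gcd(423, 43) = 1  (423 = 9·43 + 36, 43 = 1·36 + 7, 36 = 5·7 + 1, 7 = 7·1).
Back-substituting, 43·(-59) + 423·(6) = 1.
Scale by 291201: one solution is (-17180859, 1747206). Reduce p mod 423: (132, 675).
General: p = 132 + 423t, q = 675 - 43t.
p ≥ 0 ⇒ t ≥ 0; q ≥ 0 ⇒ t ≤ 15. So t ∈ [0, 15]: 16 solutions.

16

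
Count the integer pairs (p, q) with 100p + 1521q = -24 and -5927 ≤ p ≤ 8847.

gcd(1521, 100) = 1  (1521 = 15×100 + 21, 100 = 4×21 + 16, 21 = 1×16 + 5, 16 = 3×5 + 1, 5 = 5×1).
Back-substituting, 100×(289) + 1521×(-19) = 1.
Scale by -24: particular solution (-6936, 456); reduce p mod 1521: (669, -44).
General solution: p = 669 + 1521t, q = -44 - 100t for integer t.
-5927 ≤ 669 + 1521t ≤ 8847 gives t ∈ [-4, 5], which is 10 values.

10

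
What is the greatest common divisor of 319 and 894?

gcd(894, 319):
  894 = 2*319 + 256
  319 = 1*256 + 63
  256 = 4*63 + 4
  63 = 15*4 + 3
  4 = 1*3 + 1
  3 = 3*1
so gcd(894, 319) = 1.

1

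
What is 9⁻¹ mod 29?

gcd(29, 9) = 1.
By Bézout, 9·(13) + 29·(-4) = 1.
So 9·13 ≡ 1 (mod 29), and 13 mod 29 = 13.

13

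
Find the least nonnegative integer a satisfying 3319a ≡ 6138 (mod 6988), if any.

3998

gcd(6988, 3319) = 1.
1 divides 6138, so solutions exist.
By Bézout, 3319·(579) + 6988·(-275) = 1.
So 3319·(579) ≡ 1 (mod 6988); multiply by 6138: a ≡ 3553902 (mod 6988).
Smallest nonnegative: a = 3553902 mod 6988 = 3998.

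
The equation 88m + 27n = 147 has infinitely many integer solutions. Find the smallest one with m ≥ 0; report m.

gcd(88, 27) = 1  (88 = 3×27 + 7, 27 = 3×7 + 6, 7 = 1×6 + 1, 6 = 6×1).
1 divides 147, so solutions exist.
Back-substituting, 88×(4) + 27×(-13) = 1.
Scale by 147/1 = 147: (m₀, n₀) = (588, -1911).
General solution: m = 588 + 27t, n = -1911 - 88t for integer t.
m ≥ 0: smallest is 588 mod 27 = 21 (at t = -21), with n = -63.

21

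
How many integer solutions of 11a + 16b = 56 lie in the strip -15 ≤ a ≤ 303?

gcd(16, 11) = 1  (16 = 1*11 + 5, 11 = 2*5 + 1, 5 = 5*1).
Back-substituting, 11*(3) + 16*(-2) = 1.
Scale by 56: particular solution (168, -112); reduce a mod 16: (8, -2).
General solution: a = 8 + 16t, b = -2 - 11t for integer t.
-15 ≤ 8 + 16t ≤ 303 gives t ∈ [-1, 18], which is 20 values.

20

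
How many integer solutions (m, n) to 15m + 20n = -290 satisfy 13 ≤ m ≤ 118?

gcd(20, 15):
  20 = 1*15 + 5
  15 = 3*5
so gcd(20, 15) = 5.
Back-substitute for Bézout coefficients:
  5 = 20 - 1*15
  ... = 15*(-1) + 20*(1)
Scale by -58: particular solution (58, -58); reduce m mod 4: (2, -16).
General solution: m = 2 + 4t, n = -16 - 3t for integer t.
13 ≤ 2 + 4t ≤ 118 gives t ∈ [3, 29], which is 27 values.

27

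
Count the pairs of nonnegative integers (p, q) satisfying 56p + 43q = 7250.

gcd(56, 43):
  56 = 1*43 + 13
  43 = 3*13 + 4
  13 = 3*4 + 1
  4 = 4*1
so gcd(56, 43) = 1.
Back-substitute for Bézout coefficients:
  1 = 13 - 3*4
  ... = 56*(10) + 43*(-13)
Scale by 7250: one solution is (72500, -94250). Reduce p mod 43: (2, 166).
General: p = 2 + 43t, q = 166 - 56t.
p ≥ 0 ⇒ t ≥ 0; q ≥ 0 ⇒ t ≤ 2. So t ∈ [0, 2]: 3 solutions.

3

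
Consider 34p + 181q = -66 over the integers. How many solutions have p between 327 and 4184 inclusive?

gcd(181, 34) = 1  (181 = 5*34 + 11, 34 = 3*11 + 1, 11 = 11*1).
Back-substituting, 34*(16) + 181*(-3) = 1.
Scale by -66: particular solution (-1056, 198); reduce p mod 181: (30, -6).
General solution: p = 30 + 181t, q = -6 - 34t for integer t.
327 ≤ 30 + 181t ≤ 4184 gives t ∈ [2, 22], which is 21 values.

21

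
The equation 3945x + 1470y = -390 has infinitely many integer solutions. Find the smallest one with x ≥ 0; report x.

4

gcd(3945, 1470):
  3945 = 2×1470 + 1005
  1470 = 1×1005 + 465
  1005 = 2×465 + 75
  465 = 6×75 + 15
  75 = 5×15
so gcd(3945, 1470) = 15.
15 divides -390, so solutions exist.
Back-substitute for Bézout coefficients:
  15 = 465 - 6×75
  ... = 3945×(-19) + 1470×(51)
Scale by -390/15 = -26: (x₀, y₀) = (494, -1326).
General solution: x = 494 + 98t, y = -1326 - 263t for integer t.
x ≥ 0: smallest is 494 mod 98 = 4 (at t = -5), with y = -11.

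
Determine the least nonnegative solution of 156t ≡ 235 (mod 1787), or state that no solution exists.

gcd(1787, 156):
  1787 = 11·156 + 71
  156 = 2·71 + 14
  71 = 5·14 + 1
  14 = 14·1
so gcd(1787, 156) = 1.
1 divides 235, so solutions exist.
Back-substitute for Bézout coefficients:
  1 = 71 - 5·14
  ... = 156·(-126) + 1787·(11)
So 156·(-126) ≡ 1 (mod 1787); multiply by 235: t ≡ -29610 (mod 1787).
Smallest nonnegative: t = -29610 mod 1787 = 769.

769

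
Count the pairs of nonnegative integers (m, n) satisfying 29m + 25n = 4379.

7

gcd(29, 25) = 1  (29 = 1×25 + 4, 25 = 6×4 + 1, 4 = 4×1).
Back-substituting, 29×(-6) + 25×(7) = 1.
Scale by 4379: one solution is (-26274, 30653). Reduce m mod 25: (1, 174).
General: m = 1 + 25t, n = 174 - 29t.
m ≥ 0 ⇒ t ≥ 0; n ≥ 0 ⇒ t ≤ 6. So t ∈ [0, 6]: 7 solutions.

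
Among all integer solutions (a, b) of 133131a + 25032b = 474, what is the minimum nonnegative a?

7694

gcd(133131, 25032):
  133131 = 5*25032 + 7971
  25032 = 3*7971 + 1119
  7971 = 7*1119 + 138
  1119 = 8*138 + 15
  138 = 9*15 + 3
  15 = 5*3
so gcd(133131, 25032) = 3.
3 divides 474, so solutions exist.
Back-substitute for Bézout coefficients:
  3 = 138 - 9*15
  ... = 133131*(1633) + 25032*(-8685)
Scale by 474/3 = 158: (a₀, b₀) = (258014, -1372230).
General solution: a = 258014 + 8344t, b = -1372230 - 44377t for integer t.
a ≥ 0: smallest is 258014 mod 8344 = 7694 (at t = -30), with b = -40920.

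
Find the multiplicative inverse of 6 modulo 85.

71

gcd(85, 6) = 1.
By Bézout, 6·(-14) + 85·(1) = 1.
So 6·-14 ≡ 1 (mod 85), and -14 mod 85 = 71.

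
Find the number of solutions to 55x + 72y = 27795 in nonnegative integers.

7

gcd(72, 55) = 1  (72 = 1·55 + 17, 55 = 3·17 + 4, 17 = 4·4 + 1, 4 = 4·1).
Back-substituting, 55·(-17) + 72·(13) = 1.
Scale by 27795: one solution is (-472515, 361335). Reduce x mod 72: (21, 370).
General: x = 21 + 72t, y = 370 - 55t.
x ≥ 0 ⇒ t ≥ 0; y ≥ 0 ⇒ t ≤ 6. So t ∈ [0, 6]: 7 solutions.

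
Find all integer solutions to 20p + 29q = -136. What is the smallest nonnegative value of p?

gcd(29, 20) = 1.
1 divides -136, so solutions exist.
By Bézout, 20×(-13) + 29×(9) = 1.
Scale by -136/1 = -136: (p₀, q₀) = (1768, -1224).
General solution: p = 1768 + 29t, q = -1224 - 20t for integer t.
p ≥ 0: smallest is 1768 mod 29 = 28 (at t = -60), with q = -24.

28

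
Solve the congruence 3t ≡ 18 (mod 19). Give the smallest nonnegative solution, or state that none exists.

gcd(19, 3) = 1.
1 divides 18, so solutions exist.
By Bézout, 3·(-6) + 19·(1) = 1.
So 3·(-6) ≡ 1 (mod 19); multiply by 18: t ≡ -108 (mod 19).
Smallest nonnegative: t = -108 mod 19 = 6.

6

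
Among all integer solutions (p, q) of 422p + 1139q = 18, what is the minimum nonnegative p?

gcd(1139, 422) = 1  (1139 = 2*422 + 295, 422 = 1*295 + 127, 295 = 2*127 + 41, 127 = 3*41 + 4, 41 = 10*4 + 1, 4 = 4*1).
1 divides 18, so solutions exist.
Back-substituting, 422*(-278) + 1139*(103) = 1.
Scale by 18/1 = 18: (p₀, q₀) = (-5004, 1854).
General solution: p = -5004 + 1139t, q = 1854 - 422t for integer t.
p ≥ 0: smallest is -5004 mod 1139 = 691 (at t = 5), with q = -256.

691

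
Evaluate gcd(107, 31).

gcd(107, 31):
  107 = 3*31 + 14
  31 = 2*14 + 3
  14 = 4*3 + 2
  3 = 1*2 + 1
  2 = 2*1
so gcd(107, 31) = 1.

1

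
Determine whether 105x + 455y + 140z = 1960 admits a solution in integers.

yes

gcd(455, 105) = 35  (455 = 4*105 + 35, 105 = 3*35).
gcd(35, 140) = 35.
35 divides 1960, so integer solutions exist.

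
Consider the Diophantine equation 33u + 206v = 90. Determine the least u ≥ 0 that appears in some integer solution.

gcd(206, 33):
  206 = 6·33 + 8
  33 = 4·8 + 1
  8 = 8·1
so gcd(206, 33) = 1.
1 divides 90, so solutions exist.
Back-substitute for Bézout coefficients:
  1 = 33 - 4·8
  ... = 33·(25) + 206·(-4)
Scale by 90/1 = 90: (u₀, v₀) = (2250, -360).
General solution: u = 2250 + 206t, v = -360 - 33t for integer t.
u ≥ 0: smallest is 2250 mod 206 = 190 (at t = -10), with v = -30.

190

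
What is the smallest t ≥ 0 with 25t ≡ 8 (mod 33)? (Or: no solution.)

gcd(33, 25) = 1  (33 = 1·25 + 8, 25 = 3·8 + 1, 8 = 8·1).
1 divides 8, so solutions exist.
Back-substituting, 25·(4) + 33·(-3) = 1.
So 25·(4) ≡ 1 (mod 33); multiply by 8: t ≡ 32 (mod 33).
Smallest nonnegative: t = 32 mod 33 = 32.

32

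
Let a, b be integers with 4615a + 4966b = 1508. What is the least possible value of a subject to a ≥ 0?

24

gcd(4966, 4615) = 13.
13 divides 1508, so solutions exist.
By Bézout, 4615*(99) + 4966*(-92) = 13.
Scale by 1508/13 = 116: (a₀, b₀) = (11484, -10672).
General solution: a = 11484 + 382t, b = -10672 - 355t for integer t.
a ≥ 0: smallest is 11484 mod 382 = 24 (at t = -30), with b = -22.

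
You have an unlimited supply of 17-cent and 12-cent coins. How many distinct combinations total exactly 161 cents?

Need nonnegative integers with 17j + 12k = 161.
gcd(17, 12) = 1, and 17·(5) + 12·(-7) = 1.
So (j₀, k₀) = (805, -1127); general j = 805 + 12t, k = -1127 - 17t.
j ≥ 0 ⇒ t ≥ -67; k ≥ 0 ⇒ t ≤ -67. That's 1 value of t.

1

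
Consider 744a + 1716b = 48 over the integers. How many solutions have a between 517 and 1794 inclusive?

9

gcd(1716, 744) = 12.
By Bézout, 744*(30) + 1716*(-13) = 12.
Particular solution: (120, -52).
General solution: a = 120 + 143t, b = -52 - 62t for integer t.
517 ≤ 120 + 143t ≤ 1794 gives t ∈ [3, 11], which is 9 values.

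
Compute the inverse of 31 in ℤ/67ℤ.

13

gcd(67, 31):
  67 = 2×31 + 5
  31 = 6×5 + 1
  5 = 5×1
so gcd(67, 31) = 1.
Back-substitute for Bézout coefficients:
  1 = 31 - 6×5
  ... = 31×(13) + 67×(-6)
So 31×13 ≡ 1 (mod 67), and 13 mod 67 = 13.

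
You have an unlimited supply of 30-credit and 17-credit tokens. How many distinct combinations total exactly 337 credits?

Need nonnegative integers with 30j + 17k = 337.
gcd(30, 17) = 1, and 30·(4) + 17·(-7) = 1.
So (j₀, k₀) = (1348, -2359); general j = 1348 + 17t, k = -2359 - 30t.
j ≥ 0 ⇒ t ≥ -79; k ≥ 0 ⇒ t ≤ -79. That's 1 value of t.

1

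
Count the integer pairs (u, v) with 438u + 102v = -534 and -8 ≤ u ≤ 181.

11

gcd(438, 102) = 6.
By Bézout, 438×(7) + 102×(-30) = 6.
Particular solution: (6, -31).
General solution: u = 6 + 17t, v = -31 - 73t for integer t.
-8 ≤ 6 + 17t ≤ 181 gives t ∈ [0, 10], which is 11 values.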